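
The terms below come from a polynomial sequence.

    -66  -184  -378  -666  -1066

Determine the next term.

-1596

First differences: -118  -194  -288  -400
Second differences: -76  -94  -112
Third differences: -18  -18
Third differences constant at -18.
-112 − 18 = -130;  -400 − 130 = -530;  -1066 − 530 = -1596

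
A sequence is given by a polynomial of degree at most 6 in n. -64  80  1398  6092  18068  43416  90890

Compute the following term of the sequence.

D1: 144, 1318, 4694, 11976, 25348, 47474
D2: 1174, 3376, 7282, 13372, 22126
D3: 2202, 3906, 6090, 8754
D4: 1704, 2184, 2664
D5: 480, 480
Fifth differences constant at 480.
2664 + 480 = 3144;  8754 + 3144 = 11898;  22126 + 11898 = 34024;  47474 + 34024 = 81498;  90890 + 81498 = 172388

172388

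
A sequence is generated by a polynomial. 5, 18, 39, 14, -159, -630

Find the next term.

-1597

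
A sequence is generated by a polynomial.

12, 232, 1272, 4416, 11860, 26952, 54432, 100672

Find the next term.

173916

First differences: 220, 1040, 3144, 7444, 15092, 27480, 46240
Second differences: 820, 2104, 4300, 7648, 12388, 18760
Third differences: 1284, 2196, 3348, 4740, 6372
Fourth differences: 912, 1152, 1392, 1632
Fifth differences: 240, 240, 240
Fifth differences constant at 240.
1632 + 240 = 1872;  6372 + 1872 = 8244;  18760 + 8244 = 27004;  46240 + 27004 = 73244;  100672 + 73244 = 173916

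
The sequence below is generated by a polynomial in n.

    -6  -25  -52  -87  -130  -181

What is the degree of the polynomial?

2

First differences: -19, -27, -35, -43, -51
Second differences: -8, -8, -8, -8
The second differences are constant, so the polynomial has degree 2.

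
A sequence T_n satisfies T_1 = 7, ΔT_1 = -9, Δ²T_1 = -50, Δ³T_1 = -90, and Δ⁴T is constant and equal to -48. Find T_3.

-61

Build the table forward from the leading diagonal:
Δ⁴: -48, -48, -48
Δ³: -90, -138, -186
Δ²: -50, -140, -278
Δ: -9, -59, -199
T: 7, -2, -61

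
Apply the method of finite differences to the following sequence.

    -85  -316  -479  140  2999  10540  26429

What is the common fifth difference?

240

D1: -231, -163, 619, 2859, 7541, 15889
D2: 68, 782, 2240, 4682, 8348
D3: 714, 1458, 2442, 3666
D4: 744, 984, 1224
D5: 240, 240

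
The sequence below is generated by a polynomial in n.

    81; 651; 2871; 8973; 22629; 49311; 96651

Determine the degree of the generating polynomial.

5

First differences: 570, 2220, 6102, 13656, 26682, 47340
Second differences: 1650, 3882, 7554, 13026, 20658
Third differences: 2232, 3672, 5472, 7632
Fourth differences: 1440, 1800, 2160
Fifth differences: 360, 360
The fifth differences are constant, so the polynomial has degree 5.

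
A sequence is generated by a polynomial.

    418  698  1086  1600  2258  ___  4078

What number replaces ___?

Using the first 5 terms:
First differences: 280, 388, 514, 658
Second differences: 108, 126, 144
Third differences: 18, 18
Constant third difference = 18.
Extend forward: 144 + 18 = 162;  658 + 162 = 820;  2258 + 820 = 3078

3078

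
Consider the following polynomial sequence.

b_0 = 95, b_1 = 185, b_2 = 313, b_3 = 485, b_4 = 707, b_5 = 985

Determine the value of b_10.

90 , 128 , 172 , 222 , 278
38 , 44 , 50 , 56
6 , 6 , 6
The third differences are constant (6).
56 + 6 = 62;  278 + 62 = 340;  985 + 340 = 1325
62 + 6 = 68;  340 + 68 = 408;  1325 + 408 = 1733
68 + 6 = 74;  408 + 74 = 482;  1733 + 482 = 2215
74 + 6 = 80;  482 + 80 = 562;  2215 + 562 = 2777
80 + 6 = 86;  562 + 86 = 648;  2777 + 648 = 3425

3425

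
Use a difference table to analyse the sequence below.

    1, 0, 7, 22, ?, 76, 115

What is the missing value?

Using the first 4 terms:
D1: -1, 7, 15
D2: 8, 8
Constant second difference = 8.
Extend forward: 15 + 8 = 23;  22 + 23 = 45

45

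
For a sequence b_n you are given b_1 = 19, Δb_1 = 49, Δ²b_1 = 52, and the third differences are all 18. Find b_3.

Build the table forward from the leading diagonal:
D3: 18, 18, 18
D2: 52, 70, 88
D1: 49, 101, 171
b: 19, 68, 169

169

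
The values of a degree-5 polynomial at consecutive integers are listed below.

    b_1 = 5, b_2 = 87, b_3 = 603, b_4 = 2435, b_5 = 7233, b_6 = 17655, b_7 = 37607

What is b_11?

347955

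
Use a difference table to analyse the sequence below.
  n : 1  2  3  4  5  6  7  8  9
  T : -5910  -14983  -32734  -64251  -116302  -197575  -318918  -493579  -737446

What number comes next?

-9073, -17751, -31517, -52051, -81273, -121343, -174661, -243867
-8678, -13766, -20534, -29222, -40070, -53318, -69206
-5088, -6768, -8688, -10848, -13248, -15888
-1680, -1920, -2160, -2400, -2640
-240, -240, -240, -240
Constant fifth difference = -240, so extend:
-2640 − 240 = -2880;  -15888 − 2880 = -18768;  -69206 − 18768 = -87974;  -243867 − 87974 = -331841;  -737446 − 331841 = -1069287

-1069287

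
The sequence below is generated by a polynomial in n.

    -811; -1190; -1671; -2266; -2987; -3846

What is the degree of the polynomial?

3

-379, -481, -595, -721, -859
-102, -114, -126, -138
-12, -12, -12
The third differences are constant, so the polynomial has degree 3.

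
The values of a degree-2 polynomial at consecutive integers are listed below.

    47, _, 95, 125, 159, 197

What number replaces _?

Using the last 4 terms:
First differences: 30  34  38
Second differences: 4  4
Constant second difference = 4.
Extend backward: 30 − 4 = 26;  95 − 26 = 69

69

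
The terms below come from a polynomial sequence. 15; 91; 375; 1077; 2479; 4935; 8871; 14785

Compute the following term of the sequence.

23247

76, 284, 702, 1402, 2456, 3936, 5914
208, 418, 700, 1054, 1480, 1978
210, 282, 354, 426, 498
72, 72, 72, 72
Fourth differences constant at 72.
498 + 72 = 570;  1978 + 570 = 2548;  5914 + 2548 = 8462;  14785 + 8462 = 23247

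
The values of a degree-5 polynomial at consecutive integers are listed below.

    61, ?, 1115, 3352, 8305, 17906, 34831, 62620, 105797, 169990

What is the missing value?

286

Using the last 8 terms:
2237, 4953, 9601, 16925, 27789, 43177, 64193
2716, 4648, 7324, 10864, 15388, 21016
1932, 2676, 3540, 4524, 5628
744, 864, 984, 1104
120, 120, 120
Constant fifth difference = 120.
Extend backward: 744 − 120 = 624;  1932 − 624 = 1308;  2716 − 1308 = 1408;  2237 − 1408 = 829;  1115 − 829 = 286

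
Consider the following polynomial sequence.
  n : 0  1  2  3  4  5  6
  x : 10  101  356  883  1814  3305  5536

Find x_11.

D1: 91 , 255 , 527 , 931 , 1491 , 2231
D2: 164 , 272 , 404 , 560 , 740
D3: 108 , 132 , 156 , 180
D4: 24 , 24 , 24
Constant fourth difference = 24, so extend:
180 + 24 = 204;  740 + 204 = 944;  2231 + 944 = 3175;  5536 + 3175 = 8711
204 + 24 = 228;  944 + 228 = 1172;  3175 + 1172 = 4347;  8711 + 4347 = 13058
228 + 24 = 252;  1172 + 252 = 1424;  4347 + 1424 = 5771;  13058 + 5771 = 18829
252 + 24 = 276;  1424 + 276 = 1700;  5771 + 1700 = 7471;  18829 + 7471 = 26300
276 + 24 = 300;  1700 + 300 = 2000;  7471 + 2000 = 9471;  26300 + 9471 = 35771

35771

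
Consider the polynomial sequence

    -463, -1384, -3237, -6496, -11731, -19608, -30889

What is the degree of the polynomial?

4

D1: -921, -1853, -3259, -5235, -7877, -11281
D2: -932, -1406, -1976, -2642, -3404
D3: -474, -570, -666, -762
D4: -96, -96, -96
The fourth differences are constant, so the polynomial has degree 4.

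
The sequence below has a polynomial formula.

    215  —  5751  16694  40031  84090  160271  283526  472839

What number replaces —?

Using the last 7 terms:
D1: 10943, 23337, 44059, 76181, 123255, 189313
D2: 12394, 20722, 32122, 47074, 66058
D3: 8328, 11400, 14952, 18984
D4: 3072, 3552, 4032
D5: 480, 480
Constant fifth difference = 480.
Extend backward: 3072 − 480 = 2592;  8328 − 2592 = 5736;  12394 − 5736 = 6658;  10943 − 6658 = 4285;  5751 − 4285 = 1466

1466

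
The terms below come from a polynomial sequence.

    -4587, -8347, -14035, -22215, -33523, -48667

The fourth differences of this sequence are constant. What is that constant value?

D1: -3760, -5688, -8180, -11308, -15144
D2: -1928, -2492, -3128, -3836
D3: -564, -636, -708
D4: -72, -72

-72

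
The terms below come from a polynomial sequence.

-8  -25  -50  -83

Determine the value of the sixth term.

-17, -25, -33
-8, -8
The second differences are constant (-8).
-33 − 8 = -41;  -83 − 41 = -124
-41 − 8 = -49;  -124 − 49 = -173

-173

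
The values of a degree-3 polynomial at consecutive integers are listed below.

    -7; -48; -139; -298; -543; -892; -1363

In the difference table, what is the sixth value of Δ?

-471

D1: -41, -91, -159, -245, -349, -471
D2: -50, -68, -86, -104, -122
D3: -18, -18, -18, -18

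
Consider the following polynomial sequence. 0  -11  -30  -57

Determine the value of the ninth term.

-312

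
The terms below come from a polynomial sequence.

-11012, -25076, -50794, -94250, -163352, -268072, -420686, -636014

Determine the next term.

Δ: -14064, -25718, -43456, -69102, -104720, -152614, -215328
Δ²: -11654, -17738, -25646, -35618, -47894, -62714
Δ³: -6084, -7908, -9972, -12276, -14820
Δ⁴: -1824, -2064, -2304, -2544
Δ⁵: -240, -240, -240
Constant fifth difference = -240, so extend:
-2544 − 240 = -2784;  -14820 − 2784 = -17604;  -62714 − 17604 = -80318;  -215328 − 80318 = -295646;  -636014 − 295646 = -931660

-931660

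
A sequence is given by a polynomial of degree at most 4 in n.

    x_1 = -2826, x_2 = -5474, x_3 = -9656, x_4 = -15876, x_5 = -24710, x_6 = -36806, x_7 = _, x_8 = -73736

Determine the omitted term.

Using the first 6 terms:
D1: -2648, -4182, -6220, -8834, -12096
D2: -1534, -2038, -2614, -3262
D3: -504, -576, -648
D4: -72, -72
Constant fourth difference = -72.
Extend forward: -648 − 72 = -720;  -3262 − 720 = -3982;  -12096 − 3982 = -16078;  -36806 − 16078 = -52884

-52884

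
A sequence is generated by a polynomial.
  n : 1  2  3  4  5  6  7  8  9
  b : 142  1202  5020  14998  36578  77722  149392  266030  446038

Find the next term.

712258

Δ: 1060, 3818, 9978, 21580, 41144, 71670, 116638, 180008
Δ²: 2758, 6160, 11602, 19564, 30526, 44968, 63370
Δ³: 3402, 5442, 7962, 10962, 14442, 18402
Δ⁴: 2040, 2520, 3000, 3480, 3960
Δ⁵: 480, 480, 480, 480
Constant fifth difference = 480, so extend:
3960 + 480 = 4440;  18402 + 4440 = 22842;  63370 + 22842 = 86212;  180008 + 86212 = 266220;  446038 + 266220 = 712258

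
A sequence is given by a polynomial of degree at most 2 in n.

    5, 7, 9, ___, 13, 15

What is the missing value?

Using the first 3 terms:
First differences: 2  2
Constant first difference = 2.
Extend forward: 9 + 2 = 11

11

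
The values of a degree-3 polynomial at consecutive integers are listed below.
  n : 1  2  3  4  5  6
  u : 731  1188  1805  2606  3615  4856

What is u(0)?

410

First differences: 457  617  801  1009  1241
Second differences: 160  184  208  232
Third differences: 24  24  24
The third differences are constant at 24.
Work back: 160 − 24 = 136;  457 − 136 = 321;  731 − 321 = 410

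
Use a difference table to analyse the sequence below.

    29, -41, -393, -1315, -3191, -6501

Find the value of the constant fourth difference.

-96

Δ: -70, -352, -922, -1876, -3310
Δ²: -282, -570, -954, -1434
Δ³: -288, -384, -480
Δ⁴: -96, -96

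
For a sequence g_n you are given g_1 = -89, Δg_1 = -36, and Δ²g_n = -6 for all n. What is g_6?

Build the table forward from the leading diagonal:
Δ²: -6, -6, -6, -6, -6, -6
Δ: -36, -42, -48, -54, -60, -66
g: -89, -125, -167, -215, -269, -329

-329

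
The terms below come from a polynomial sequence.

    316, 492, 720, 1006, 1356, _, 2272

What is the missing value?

1776

Using the first 5 terms:
176, 228, 286, 350
52, 58, 64
6, 6
Constant third difference = 6.
Extend forward: 64 + 6 = 70;  350 + 70 = 420;  1356 + 420 = 1776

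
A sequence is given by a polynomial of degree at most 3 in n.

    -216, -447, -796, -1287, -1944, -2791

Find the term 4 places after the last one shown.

-8559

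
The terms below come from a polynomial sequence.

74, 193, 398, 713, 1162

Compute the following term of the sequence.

119 , 205 , 315 , 449
86 , 110 , 134
24 , 24
Third differences constant at 24.
134 + 24 = 158;  449 + 158 = 607;  1162 + 607 = 1769

1769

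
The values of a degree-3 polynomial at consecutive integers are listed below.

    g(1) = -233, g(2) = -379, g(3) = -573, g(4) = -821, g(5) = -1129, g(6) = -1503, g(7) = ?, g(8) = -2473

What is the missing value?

Using the first 6 terms:
D1: -146  -194  -248  -308  -374
D2: -48  -54  -60  -66
D3: -6  -6  -6
Constant third difference = -6.
Extend forward: -66 − 6 = -72;  -374 − 72 = -446;  -1503 − 446 = -1949

-1949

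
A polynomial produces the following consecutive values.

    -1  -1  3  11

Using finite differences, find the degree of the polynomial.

D1: 0, 4, 8
D2: 4, 4
The second differences are constant, so the polynomial has degree 2.

2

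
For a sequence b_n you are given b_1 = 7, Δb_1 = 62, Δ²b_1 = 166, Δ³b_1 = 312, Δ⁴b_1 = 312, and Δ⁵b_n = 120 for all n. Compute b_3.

297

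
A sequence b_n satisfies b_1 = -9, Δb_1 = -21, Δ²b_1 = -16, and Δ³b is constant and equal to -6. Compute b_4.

Build the table forward from the leading diagonal:
Third differences: -6  -6  -6  -6
Second differences: -16  -22  -28  -34
First differences: -21  -37  -59  -87
b: -9  -30  -67  -126

-126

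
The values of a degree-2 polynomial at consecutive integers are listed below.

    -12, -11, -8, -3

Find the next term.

4

1 , 3 , 5
2 , 2
Constant second difference = 2, so extend:
5 + 2 = 7;  -3 + 7 = 4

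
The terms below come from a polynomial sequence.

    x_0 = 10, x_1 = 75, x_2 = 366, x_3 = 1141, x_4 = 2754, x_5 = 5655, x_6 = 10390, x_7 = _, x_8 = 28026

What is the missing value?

Using the first 7 terms:
First differences: 65  291  775  1613  2901  4735
Second differences: 226  484  838  1288  1834
Third differences: 258  354  450  546
Fourth differences: 96  96  96
Constant fourth difference = 96.
Extend forward: 546 + 96 = 642;  1834 + 642 = 2476;  4735 + 2476 = 7211;  10390 + 7211 = 17601

17601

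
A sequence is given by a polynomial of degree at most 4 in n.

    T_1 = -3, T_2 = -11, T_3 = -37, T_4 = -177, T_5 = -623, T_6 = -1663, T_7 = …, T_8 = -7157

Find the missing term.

-3681

Using the first 6 terms:
-8  -26  -140  -446  -1040
-18  -114  -306  -594
-96  -192  -288
-96  -96
Constant fourth difference = -96.
Extend forward: -288 − 96 = -384;  -594 − 384 = -978;  -1040 − 978 = -2018;  -1663 − 2018 = -3681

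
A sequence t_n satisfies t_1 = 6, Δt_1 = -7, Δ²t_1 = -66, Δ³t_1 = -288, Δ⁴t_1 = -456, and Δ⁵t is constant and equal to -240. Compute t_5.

Build the table forward from the leading diagonal:
Δ⁵: -240, -240, -240, -240, -240
Δ⁴: -456, -696, -936, -1176, -1416
Δ³: -288, -744, -1440, -2376, -3552
Δ²: -66, -354, -1098, -2538, -4914
Δ: -7, -73, -427, -1525, -4063
t: 6, -1, -74, -501, -2026

-2026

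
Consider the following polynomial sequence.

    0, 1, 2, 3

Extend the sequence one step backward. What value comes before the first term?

-1

D1: 1, 1, 1
The first differences are constant at 1.
Work back: 0 − 1 = -1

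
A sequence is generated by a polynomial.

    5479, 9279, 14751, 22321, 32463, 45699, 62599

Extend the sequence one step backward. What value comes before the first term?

D1: 3800, 5472, 7570, 10142, 13236, 16900
D2: 1672, 2098, 2572, 3094, 3664
D3: 426, 474, 522, 570
D4: 48, 48, 48
The fourth differences are constant at 48.
Work back: 426 − 48 = 378;  1672 − 378 = 1294;  3800 − 1294 = 2506;  5479 − 2506 = 2973

2973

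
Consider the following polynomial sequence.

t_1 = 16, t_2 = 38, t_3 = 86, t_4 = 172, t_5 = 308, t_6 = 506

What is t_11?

2846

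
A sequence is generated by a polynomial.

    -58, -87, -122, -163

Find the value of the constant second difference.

-6

First differences: -29, -35, -41
Second differences: -6, -6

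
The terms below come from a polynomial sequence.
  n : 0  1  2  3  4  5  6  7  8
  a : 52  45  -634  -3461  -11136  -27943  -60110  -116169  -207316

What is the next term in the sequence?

-347771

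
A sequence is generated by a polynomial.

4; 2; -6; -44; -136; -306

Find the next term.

-578

First differences: -2 , -8 , -38 , -92 , -170
Second differences: -6 , -30 , -54 , -78
Third differences: -24 , -24 , -24
Third differences constant at -24.
-78 − 24 = -102;  -170 − 102 = -272;  -306 − 272 = -578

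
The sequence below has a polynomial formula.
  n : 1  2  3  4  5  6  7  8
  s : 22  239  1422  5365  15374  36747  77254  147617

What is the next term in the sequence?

D1: 217, 1183, 3943, 10009, 21373, 40507, 70363
D2: 966, 2760, 6066, 11364, 19134, 29856
D3: 1794, 3306, 5298, 7770, 10722
D4: 1512, 1992, 2472, 2952
D5: 480, 480, 480
The fifth differences are constant (480).
2952 + 480 = 3432;  10722 + 3432 = 14154;  29856 + 14154 = 44010;  70363 + 44010 = 114373;  147617 + 114373 = 261990

261990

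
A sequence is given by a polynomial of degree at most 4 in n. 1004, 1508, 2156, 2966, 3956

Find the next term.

504  648  810  990
144  162  180
18  18
Constant third difference = 18, so extend:
180 + 18 = 198;  990 + 198 = 1188;  3956 + 1188 = 5144

5144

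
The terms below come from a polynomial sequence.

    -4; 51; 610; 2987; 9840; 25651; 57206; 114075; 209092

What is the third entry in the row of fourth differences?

2304

D1: 55, 559, 2377, 6853, 15811, 31555, 56869, 95017
D2: 504, 1818, 4476, 8958, 15744, 25314, 38148
D3: 1314, 2658, 4482, 6786, 9570, 12834
D4: 1344, 1824, 2304, 2784, 3264
D5: 480, 480, 480, 480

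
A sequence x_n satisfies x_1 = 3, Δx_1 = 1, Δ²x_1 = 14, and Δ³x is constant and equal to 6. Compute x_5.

Build the table forward from the leading diagonal:
Δ³: 6  6  6  6  6
Δ²: 14  20  26  32  38
Δ: 1  15  35  61  93
x: 3  4  19  54  115

115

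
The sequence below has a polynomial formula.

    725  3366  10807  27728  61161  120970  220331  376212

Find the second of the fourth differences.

First differences: 2641, 7441, 16921, 33433, 59809, 99361, 155881
Second differences: 4800, 9480, 16512, 26376, 39552, 56520
Third differences: 4680, 7032, 9864, 13176, 16968
Fourth differences: 2352, 2832, 3312, 3792
Fifth differences: 480, 480, 480

2832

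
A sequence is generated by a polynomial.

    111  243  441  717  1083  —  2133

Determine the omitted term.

1551

Using the first 5 terms:
First differences: 132, 198, 276, 366
Second differences: 66, 78, 90
Third differences: 12, 12
Constant third difference = 12.
Extend forward: 90 + 12 = 102;  366 + 102 = 468;  1083 + 468 = 1551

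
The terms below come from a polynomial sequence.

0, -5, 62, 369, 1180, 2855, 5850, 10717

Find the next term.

Δ: -5, 67, 307, 811, 1675, 2995, 4867
Δ²: 72, 240, 504, 864, 1320, 1872
Δ³: 168, 264, 360, 456, 552
Δ⁴: 96, 96, 96, 96
Constant fourth difference = 96, so extend:
552 + 96 = 648;  1872 + 648 = 2520;  4867 + 2520 = 7387;  10717 + 7387 = 18104

18104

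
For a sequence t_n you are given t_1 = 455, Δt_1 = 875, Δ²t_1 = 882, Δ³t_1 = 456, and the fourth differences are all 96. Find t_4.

6182

Build the table forward from the leading diagonal:
Fourth differences: 96, 96, 96, 96
Third differences: 456, 552, 648, 744
Second differences: 882, 1338, 1890, 2538
First differences: 875, 1757, 3095, 4985
t: 455, 1330, 3087, 6182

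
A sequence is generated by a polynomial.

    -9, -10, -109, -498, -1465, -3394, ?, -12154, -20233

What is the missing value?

Using the first 6 terms:
Δ: -1  -99  -389  -967  -1929
Δ²: -98  -290  -578  -962
Δ³: -192  -288  -384
Δ⁴: -96  -96
Constant fourth difference = -96.
Extend forward: -384 − 96 = -480;  -962 − 480 = -1442;  -1929 − 1442 = -3371;  -3394 − 3371 = -6765

-6765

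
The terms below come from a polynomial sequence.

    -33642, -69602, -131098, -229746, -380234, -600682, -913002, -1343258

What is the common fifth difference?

Δ: -35960, -61496, -98648, -150488, -220448, -312320, -430256
Δ²: -25536, -37152, -51840, -69960, -91872, -117936
Δ³: -11616, -14688, -18120, -21912, -26064
Δ⁴: -3072, -3432, -3792, -4152
Δ⁵: -360, -360, -360

-360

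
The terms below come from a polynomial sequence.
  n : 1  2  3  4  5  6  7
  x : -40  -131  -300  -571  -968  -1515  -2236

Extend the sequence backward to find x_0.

-3

First differences: -91  -169  -271  -397  -547  -721
Second differences: -78  -102  -126  -150  -174
Third differences: -24  -24  -24  -24
The third differences are constant at -24.
Work back: -78 + 24 = -54;  -91 + 54 = -37;  -40 + 37 = -3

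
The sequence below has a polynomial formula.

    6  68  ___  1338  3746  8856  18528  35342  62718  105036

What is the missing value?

372

Using the last 7 terms:
First differences: 2408  5110  9672  16814  27376  42318
Second differences: 2702  4562  7142  10562  14942
Third differences: 1860  2580  3420  4380
Fourth differences: 720  840  960
Fifth differences: 120  120
Constant fifth difference = 120.
Extend backward: 720 − 120 = 600;  1860 − 600 = 1260;  2702 − 1260 = 1442;  2408 − 1442 = 966;  1338 − 966 = 372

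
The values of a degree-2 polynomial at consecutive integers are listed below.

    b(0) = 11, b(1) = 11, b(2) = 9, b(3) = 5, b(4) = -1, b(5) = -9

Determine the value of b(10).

-79

D1: 0 , -2 , -4 , -6 , -8
D2: -2 , -2 , -2 , -2
The second differences are constant (-2).
-8 − 2 = -10;  -9 − 10 = -19
-10 − 2 = -12;  -19 − 12 = -31
-12 − 2 = -14;  -31 − 14 = -45
-14 − 2 = -16;  -45 − 16 = -61
-16 − 2 = -18;  -61 − 18 = -79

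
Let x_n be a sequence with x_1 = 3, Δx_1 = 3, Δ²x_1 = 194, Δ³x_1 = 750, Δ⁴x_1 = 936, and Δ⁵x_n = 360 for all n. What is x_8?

Build the table forward from the leading diagonal:
Fifth differences: 360, 360, 360, 360, 360, 360, 360, 360
Fourth differences: 936, 1296, 1656, 2016, 2376, 2736, 3096, 3456
Third differences: 750, 1686, 2982, 4638, 6654, 9030, 11766, 14862
Second differences: 194, 944, 2630, 5612, 10250, 16904, 25934, 37700
First differences: 3, 197, 1141, 3771, 9383, 19633, 36537, 62471
x: 3, 6, 203, 1344, 5115, 14498, 34131, 70668

70668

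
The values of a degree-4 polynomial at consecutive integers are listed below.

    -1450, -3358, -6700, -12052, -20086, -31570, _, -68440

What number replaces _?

-47368

Using the first 6 terms:
First differences: -1908, -3342, -5352, -8034, -11484
Second differences: -1434, -2010, -2682, -3450
Third differences: -576, -672, -768
Fourth differences: -96, -96
Constant fourth difference = -96.
Extend forward: -768 − 96 = -864;  -3450 − 864 = -4314;  -11484 − 4314 = -15798;  -31570 − 15798 = -47368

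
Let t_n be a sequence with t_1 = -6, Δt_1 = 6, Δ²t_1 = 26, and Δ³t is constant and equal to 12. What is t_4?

102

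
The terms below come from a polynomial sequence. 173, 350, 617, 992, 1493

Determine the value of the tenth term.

First differences: 177 , 267 , 375 , 501
Second differences: 90 , 108 , 126
Third differences: 18 , 18
The third differences are constant (18).
126 + 18 = 144;  501 + 144 = 645;  1493 + 645 = 2138
144 + 18 = 162;  645 + 162 = 807;  2138 + 807 = 2945
162 + 18 = 180;  807 + 180 = 987;  2945 + 987 = 3932
180 + 18 = 198;  987 + 198 = 1185;  3932 + 1185 = 5117
198 + 18 = 216;  1185 + 216 = 1401;  5117 + 1401 = 6518

6518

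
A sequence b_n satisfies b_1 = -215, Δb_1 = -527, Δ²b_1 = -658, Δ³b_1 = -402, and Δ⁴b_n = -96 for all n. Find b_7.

Build the table forward from the leading diagonal:
Δ⁴: -96  -96  -96  -96  -96  -96  -96
Δ³: -402  -498  -594  -690  -786  -882  -978
Δ²: -658  -1060  -1558  -2152  -2842  -3628  -4510
Δ: -527  -1185  -2245  -3803  -5955  -8797  -12425
b: -215  -742  -1927  -4172  -7975  -13930  -22727

-22727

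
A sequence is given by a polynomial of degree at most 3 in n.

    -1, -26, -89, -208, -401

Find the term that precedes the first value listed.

First differences: -25, -63, -119, -193
Second differences: -38, -56, -74
Third differences: -18, -18
The third differences are constant at -18.
Work back: -38 + 18 = -20;  -25 + 20 = -5;  -1 + 5 = 4

4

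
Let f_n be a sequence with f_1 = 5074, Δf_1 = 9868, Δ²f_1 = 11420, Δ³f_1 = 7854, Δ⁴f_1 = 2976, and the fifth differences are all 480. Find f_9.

Build the table forward from the leading diagonal:
Δ⁵: 480  480  480  480  480  480  480  480  480
Δ⁴: 2976  3456  3936  4416  4896  5376  5856  6336  6816
Δ³: 7854  10830  14286  18222  22638  27534  32910  38766  45102
Δ²: 11420  19274  30104  44390  62612  85250  112784  145694  184460
Δ: 9868  21288  40562  70666  115056  177668  262918  375702  521396
f: 5074  14942  36230  76792  147458  262514  440182  703100  1078802

1078802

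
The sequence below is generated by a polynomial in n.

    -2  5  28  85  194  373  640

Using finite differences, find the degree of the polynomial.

D1: 7, 23, 57, 109, 179, 267
D2: 16, 34, 52, 70, 88
D3: 18, 18, 18, 18
The third differences are constant, so the polynomial has degree 3.

3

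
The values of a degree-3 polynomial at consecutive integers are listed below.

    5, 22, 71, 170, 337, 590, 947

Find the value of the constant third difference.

18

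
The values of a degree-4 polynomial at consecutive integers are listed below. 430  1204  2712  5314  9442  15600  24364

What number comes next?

36382

D1: 774 , 1508 , 2602 , 4128 , 6158 , 8764
D2: 734 , 1094 , 1526 , 2030 , 2606
D3: 360 , 432 , 504 , 576
D4: 72 , 72 , 72
Fourth differences constant at 72.
576 + 72 = 648;  2606 + 648 = 3254;  8764 + 3254 = 12018;  24364 + 12018 = 36382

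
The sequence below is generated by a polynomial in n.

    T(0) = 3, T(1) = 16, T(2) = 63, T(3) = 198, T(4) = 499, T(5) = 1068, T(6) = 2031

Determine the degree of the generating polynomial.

4

Δ: 13, 47, 135, 301, 569, 963
Δ²: 34, 88, 166, 268, 394
Δ³: 54, 78, 102, 126
Δ⁴: 24, 24, 24
The fourth differences are constant, so the polynomial has degree 4.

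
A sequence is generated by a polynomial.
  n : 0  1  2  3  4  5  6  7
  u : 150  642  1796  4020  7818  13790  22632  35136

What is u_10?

103980

492, 1154, 2224, 3798, 5972, 8842, 12504
662, 1070, 1574, 2174, 2870, 3662
408, 504, 600, 696, 792
96, 96, 96, 96
The fourth differences are constant (96).
792 + 96 = 888;  3662 + 888 = 4550;  12504 + 4550 = 17054;  35136 + 17054 = 52190
888 + 96 = 984;  4550 + 984 = 5534;  17054 + 5534 = 22588;  52190 + 22588 = 74778
984 + 96 = 1080;  5534 + 1080 = 6614;  22588 + 6614 = 29202;  74778 + 29202 = 103980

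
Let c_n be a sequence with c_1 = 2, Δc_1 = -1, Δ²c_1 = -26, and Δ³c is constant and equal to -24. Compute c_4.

Build the table forward from the leading diagonal:
Third differences: -24, -24, -24, -24
Second differences: -26, -50, -74, -98
First differences: -1, -27, -77, -151
c: 2, 1, -26, -103

-103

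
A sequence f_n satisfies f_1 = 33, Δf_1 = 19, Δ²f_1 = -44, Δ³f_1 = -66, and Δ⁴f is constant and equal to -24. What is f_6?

Build the table forward from the leading diagonal:
Fourth differences: -24, -24, -24, -24, -24, -24
Third differences: -66, -90, -114, -138, -162, -186
Second differences: -44, -110, -200, -314, -452, -614
First differences: 19, -25, -135, -335, -649, -1101
f: 33, 52, 27, -108, -443, -1092

-1092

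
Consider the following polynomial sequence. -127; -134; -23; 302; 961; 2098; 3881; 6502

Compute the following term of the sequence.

10177

First differences: -7, 111, 325, 659, 1137, 1783, 2621
Second differences: 118, 214, 334, 478, 646, 838
Third differences: 96, 120, 144, 168, 192
Fourth differences: 24, 24, 24, 24
Fourth differences constant at 24.
192 + 24 = 216;  838 + 216 = 1054;  2621 + 1054 = 3675;  6502 + 3675 = 10177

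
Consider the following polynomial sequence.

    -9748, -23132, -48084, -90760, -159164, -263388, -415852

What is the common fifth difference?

Δ: -13384, -24952, -42676, -68404, -104224, -152464
Δ²: -11568, -17724, -25728, -35820, -48240
Δ³: -6156, -8004, -10092, -12420
Δ⁴: -1848, -2088, -2328
Δ⁵: -240, -240

-240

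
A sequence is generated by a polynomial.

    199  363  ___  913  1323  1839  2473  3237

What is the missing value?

597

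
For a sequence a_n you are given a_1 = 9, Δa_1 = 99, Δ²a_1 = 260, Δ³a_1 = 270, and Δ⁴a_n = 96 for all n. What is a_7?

11343

Build the table forward from the leading diagonal:
D4: 96, 96, 96, 96, 96, 96, 96
D3: 270, 366, 462, 558, 654, 750, 846
D2: 260, 530, 896, 1358, 1916, 2570, 3320
D1: 99, 359, 889, 1785, 3143, 5059, 7629
a: 9, 108, 467, 1356, 3141, 6284, 11343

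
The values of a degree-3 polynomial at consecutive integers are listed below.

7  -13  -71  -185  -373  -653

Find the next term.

Δ: -20, -58, -114, -188, -280
Δ²: -38, -56, -74, -92
Δ³: -18, -18, -18
Constant third difference = -18, so extend:
-92 − 18 = -110;  -280 − 110 = -390;  -653 − 390 = -1043

-1043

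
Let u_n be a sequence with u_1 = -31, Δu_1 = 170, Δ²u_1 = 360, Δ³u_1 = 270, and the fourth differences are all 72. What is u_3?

Build the table forward from the leading diagonal:
D4: 72, 72, 72
D3: 270, 342, 414
D2: 360, 630, 972
D1: 170, 530, 1160
u: -31, 139, 669

669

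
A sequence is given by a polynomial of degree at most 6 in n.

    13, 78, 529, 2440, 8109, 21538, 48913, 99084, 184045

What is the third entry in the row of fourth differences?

2184

D1: 65, 451, 1911, 5669, 13429, 27375, 50171, 84961
D2: 386, 1460, 3758, 7760, 13946, 22796, 34790
D3: 1074, 2298, 4002, 6186, 8850, 11994
D4: 1224, 1704, 2184, 2664, 3144
D5: 480, 480, 480, 480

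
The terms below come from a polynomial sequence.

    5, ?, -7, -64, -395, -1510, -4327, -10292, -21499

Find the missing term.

Using the last 7 terms:
-57  -331  -1115  -2817  -5965  -11207
-274  -784  -1702  -3148  -5242
-510  -918  -1446  -2094
-408  -528  -648
-120  -120
Constant fifth difference = -120.
Extend backward: -408 + 120 = -288;  -510 + 288 = -222;  -274 + 222 = -52;  -57 + 52 = -5;  -7 + 5 = -2

-2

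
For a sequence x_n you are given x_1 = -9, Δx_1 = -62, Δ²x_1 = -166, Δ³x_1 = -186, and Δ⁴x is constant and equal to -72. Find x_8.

-12959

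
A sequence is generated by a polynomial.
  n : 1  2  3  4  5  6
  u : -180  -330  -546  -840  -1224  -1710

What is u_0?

First differences: -150  -216  -294  -384  -486
Second differences: -66  -78  -90  -102
Third differences: -12  -12  -12
The third differences are constant at -12.
Work back: -66 + 12 = -54;  -150 + 54 = -96;  -180 + 96 = -84

-84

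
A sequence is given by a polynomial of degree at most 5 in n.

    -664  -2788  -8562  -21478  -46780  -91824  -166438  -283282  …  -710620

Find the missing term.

-458208

Using the first 8 terms:
First differences: -2124  -5774  -12916  -25302  -45044  -74614  -116844
Second differences: -3650  -7142  -12386  -19742  -29570  -42230
Third differences: -3492  -5244  -7356  -9828  -12660
Fourth differences: -1752  -2112  -2472  -2832
Fifth differences: -360  -360  -360
Constant fifth difference = -360.
Extend forward: -2832 − 360 = -3192;  -12660 − 3192 = -15852;  -42230 − 15852 = -58082;  -116844 − 58082 = -174926;  -283282 − 174926 = -458208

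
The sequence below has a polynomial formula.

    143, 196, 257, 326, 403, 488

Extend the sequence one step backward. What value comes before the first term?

53  61  69  77  85
8  8  8  8
The second differences are constant at 8.
Work back: 53 − 8 = 45;  143 − 45 = 98

98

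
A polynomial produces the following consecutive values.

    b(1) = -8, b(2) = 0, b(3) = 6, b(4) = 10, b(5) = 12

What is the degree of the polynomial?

2

8, 6, 4, 2
-2, -2, -2
The second differences are constant, so the polynomial has degree 2.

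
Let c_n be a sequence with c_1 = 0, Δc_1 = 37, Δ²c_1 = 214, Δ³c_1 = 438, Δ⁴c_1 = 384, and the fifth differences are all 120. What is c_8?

36043

Build the table forward from the leading diagonal:
D5: 120, 120, 120, 120, 120, 120, 120, 120
D4: 384, 504, 624, 744, 864, 984, 1104, 1224
D3: 438, 822, 1326, 1950, 2694, 3558, 4542, 5646
D2: 214, 652, 1474, 2800, 4750, 7444, 11002, 15544
D1: 37, 251, 903, 2377, 5177, 9927, 17371, 28373
c: 0, 37, 288, 1191, 3568, 8745, 18672, 36043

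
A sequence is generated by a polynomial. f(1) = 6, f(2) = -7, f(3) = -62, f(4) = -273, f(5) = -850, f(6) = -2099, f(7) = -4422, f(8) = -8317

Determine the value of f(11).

-35854

Δ: -13, -55, -211, -577, -1249, -2323, -3895
Δ²: -42, -156, -366, -672, -1074, -1572
Δ³: -114, -210, -306, -402, -498
Δ⁴: -96, -96, -96, -96
The fourth differences are constant (-96).
-498 − 96 = -594;  -1572 − 594 = -2166;  -3895 − 2166 = -6061;  -8317 − 6061 = -14378
-594 − 96 = -690;  -2166 − 690 = -2856;  -6061 − 2856 = -8917;  -14378 − 8917 = -23295
-690 − 96 = -786;  -2856 − 786 = -3642;  -8917 − 3642 = -12559;  -23295 − 12559 = -35854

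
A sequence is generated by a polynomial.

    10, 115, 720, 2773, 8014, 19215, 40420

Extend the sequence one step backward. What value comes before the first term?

First differences: 105  605  2053  5241  11201  21205
Second differences: 500  1448  3188  5960  10004
Third differences: 948  1740  2772  4044
Fourth differences: 792  1032  1272
Fifth differences: 240  240
The fifth differences are constant at 240.
Work back: 792 − 240 = 552;  948 − 552 = 396;  500 − 396 = 104;  105 − 104 = 1;  10 − 1 = 9

9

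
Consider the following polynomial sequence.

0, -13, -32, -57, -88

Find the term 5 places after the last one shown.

-333

First differences: -13, -19, -25, -31
Second differences: -6, -6, -6
Second differences constant at -6.
-31 − 6 = -37;  -88 − 37 = -125
-37 − 6 = -43;  -125 − 43 = -168
-43 − 6 = -49;  -168 − 49 = -217
-49 − 6 = -55;  -217 − 55 = -272
-55 − 6 = -61;  -272 − 61 = -333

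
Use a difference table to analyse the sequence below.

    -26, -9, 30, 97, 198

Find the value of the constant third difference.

6

First differences: 17, 39, 67, 101
Second differences: 22, 28, 34
Third differences: 6, 6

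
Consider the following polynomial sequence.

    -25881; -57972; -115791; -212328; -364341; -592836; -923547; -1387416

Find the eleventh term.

-3975591

D1: -32091  -57819  -96537  -152013  -228495  -330711  -463869
D2: -25728  -38718  -55476  -76482  -102216  -133158
D3: -12990  -16758  -21006  -25734  -30942
D4: -3768  -4248  -4728  -5208
D5: -480  -480  -480
Constant fifth difference = -480, so extend:
-5208 − 480 = -5688;  -30942 − 5688 = -36630;  -133158 − 36630 = -169788;  -463869 − 169788 = -633657;  -1387416 − 633657 = -2021073
-5688 − 480 = -6168;  -36630 − 6168 = -42798;  -169788 − 42798 = -212586;  -633657 − 212586 = -846243;  -2021073 − 846243 = -2867316
-6168 − 480 = -6648;  -42798 − 6648 = -49446;  -212586 − 49446 = -262032;  -846243 − 262032 = -1108275;  -2867316 − 1108275 = -3975591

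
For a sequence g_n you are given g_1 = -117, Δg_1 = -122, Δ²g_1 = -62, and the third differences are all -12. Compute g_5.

-1025

Build the table forward from the leading diagonal:
Third differences: -12, -12, -12, -12, -12
Second differences: -62, -74, -86, -98, -110
First differences: -122, -184, -258, -344, -442
g: -117, -239, -423, -681, -1025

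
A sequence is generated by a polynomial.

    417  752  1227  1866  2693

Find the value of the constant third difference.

24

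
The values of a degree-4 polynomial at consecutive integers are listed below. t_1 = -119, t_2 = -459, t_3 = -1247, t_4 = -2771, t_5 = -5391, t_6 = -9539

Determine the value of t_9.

-340  -788  -1524  -2620  -4148
-448  -736  -1096  -1528
-288  -360  -432
-72  -72
The fourth differences are constant (-72).
-432 − 72 = -504;  -1528 − 504 = -2032;  -4148 − 2032 = -6180;  -9539 − 6180 = -15719
-504 − 72 = -576;  -2032 − 576 = -2608;  -6180 − 2608 = -8788;  -15719 − 8788 = -24507
-576 − 72 = -648;  -2608 − 648 = -3256;  -8788 − 3256 = -12044;  -24507 − 12044 = -36551

-36551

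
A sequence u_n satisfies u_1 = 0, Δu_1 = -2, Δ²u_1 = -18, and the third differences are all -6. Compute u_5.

Build the table forward from the leading diagonal:
D3: -6, -6, -6, -6, -6
D2: -18, -24, -30, -36, -42
D1: -2, -20, -44, -74, -110
u: 0, -2, -22, -66, -140

-140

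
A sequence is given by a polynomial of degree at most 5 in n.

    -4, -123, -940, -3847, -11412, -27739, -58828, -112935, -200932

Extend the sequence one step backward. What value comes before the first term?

First differences: -119  -817  -2907  -7565  -16327  -31089  -54107  -87997
Second differences: -698  -2090  -4658  -8762  -14762  -23018  -33890
Third differences: -1392  -2568  -4104  -6000  -8256  -10872
Fourth differences: -1176  -1536  -1896  -2256  -2616
Fifth differences: -360  -360  -360  -360
The fifth differences are constant at -360.
Work back: -1176 + 360 = -816;  -1392 + 816 = -576;  -698 + 576 = -122;  -119 + 122 = 3;  -4 − 3 = -7

-7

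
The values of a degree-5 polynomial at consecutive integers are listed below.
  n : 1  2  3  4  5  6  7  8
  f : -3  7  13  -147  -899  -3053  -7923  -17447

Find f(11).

Δ: 10 , 6 , -160 , -752 , -2154 , -4870 , -9524
Δ²: -4 , -166 , -592 , -1402 , -2716 , -4654
Δ³: -162 , -426 , -810 , -1314 , -1938
Δ⁴: -264 , -384 , -504 , -624
Δ⁵: -120 , -120 , -120
Constant fifth difference = -120, so extend:
-624 − 120 = -744;  -1938 − 744 = -2682;  -4654 − 2682 = -7336;  -9524 − 7336 = -16860;  -17447 − 16860 = -34307
-744 − 120 = -864;  -2682 − 864 = -3546;  -7336 − 3546 = -10882;  -16860 − 10882 = -27742;  -34307 − 27742 = -62049
-864 − 120 = -984;  -3546 − 984 = -4530;  -10882 − 4530 = -15412;  -27742 − 15412 = -43154;  -62049 − 43154 = -105203

-105203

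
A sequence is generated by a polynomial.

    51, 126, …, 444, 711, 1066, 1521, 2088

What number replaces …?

253

Using the last 5 terms:
D1: 267  355  455  567
D2: 88  100  112
D3: 12  12
Constant third difference = 12.
Extend backward: 88 − 12 = 76;  267 − 76 = 191;  444 − 191 = 253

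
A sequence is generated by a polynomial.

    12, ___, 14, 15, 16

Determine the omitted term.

Using the last 3 terms:
Δ: 1, 1
Constant first difference = 1.
Extend backward: 14 − 1 = 13

13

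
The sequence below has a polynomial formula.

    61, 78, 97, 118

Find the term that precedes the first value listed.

46

17  19  21
2  2
The second differences are constant at 2.
Work back: 17 − 2 = 15;  61 − 15 = 46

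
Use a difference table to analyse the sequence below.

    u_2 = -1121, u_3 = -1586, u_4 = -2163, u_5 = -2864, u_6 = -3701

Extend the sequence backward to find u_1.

-756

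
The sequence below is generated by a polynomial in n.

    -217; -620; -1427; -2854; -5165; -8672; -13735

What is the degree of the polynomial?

4

D1: -403, -807, -1427, -2311, -3507, -5063
D2: -404, -620, -884, -1196, -1556
D3: -216, -264, -312, -360
D4: -48, -48, -48
The fourth differences are constant, so the polynomial has degree 4.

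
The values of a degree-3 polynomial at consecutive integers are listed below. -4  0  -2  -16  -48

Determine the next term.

-104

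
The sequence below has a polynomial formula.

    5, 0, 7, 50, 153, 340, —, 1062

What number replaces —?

635

Using the first 6 terms:
-5, 7, 43, 103, 187
12, 36, 60, 84
24, 24, 24
Constant third difference = 24.
Extend forward: 84 + 24 = 108;  187 + 108 = 295;  340 + 295 = 635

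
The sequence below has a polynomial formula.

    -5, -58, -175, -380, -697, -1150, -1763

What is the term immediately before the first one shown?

Δ: -53, -117, -205, -317, -453, -613
Δ²: -64, -88, -112, -136, -160
Δ³: -24, -24, -24, -24
The third differences are constant at -24.
Work back: -64 + 24 = -40;  -53 + 40 = -13;  -5 + 13 = 8

8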